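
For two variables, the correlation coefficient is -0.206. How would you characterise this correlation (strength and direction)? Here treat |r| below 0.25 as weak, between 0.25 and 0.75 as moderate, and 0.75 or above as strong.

r = -0.206 < 0 so the relationship is negative.
|r| = 0.206, which falls in the weak range.

weak negative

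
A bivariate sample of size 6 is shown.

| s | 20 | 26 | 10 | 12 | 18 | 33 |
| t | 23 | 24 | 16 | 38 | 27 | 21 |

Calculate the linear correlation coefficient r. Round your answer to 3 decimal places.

n = 6, Σs = 119, Σt = 149, Σs² = 2733, Σt² = 3975, Σst = 2879
nΣst − ΣsΣt = 17274 − 17731 = -457
nΣs² − (Σs)² = 16398 − 14161 = 2237; nΣt² − (Σt)² = 23850 − 22201 = 1649
r = -457 / √(2237 × 1649) = -457 / 1920.6283 ≈ -0.238

-0.238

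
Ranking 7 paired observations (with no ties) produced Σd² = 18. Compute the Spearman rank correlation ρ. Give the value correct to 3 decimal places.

ρ = 1 − 6Σd² / [n(n²−1)] = 1 − 6×18 / (7×48)
  = 1 − 108/336 = 1 − 0.3214 ≈ 0.679

0.679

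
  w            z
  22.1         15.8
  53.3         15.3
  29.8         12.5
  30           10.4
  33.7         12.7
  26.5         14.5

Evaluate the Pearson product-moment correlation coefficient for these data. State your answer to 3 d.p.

n = 6, Σw = 195.4, Σz = 81.2, Σw² = 6955.28, Σz² = 1119.68, Σwz = 2661.41
nΣwz − ΣwΣz = 15968.46 − 15866.48 = 101.98
nΣw² − (Σw)² = 41731.68 − 38181.16 = 3550.52; nΣz² − (Σz)² = 6718.08 − 6593.44 = 124.64
r = 101.98 / √(3550.52 × 124.64) = 101.98 / 665.2344 ≈ 0.153

0.153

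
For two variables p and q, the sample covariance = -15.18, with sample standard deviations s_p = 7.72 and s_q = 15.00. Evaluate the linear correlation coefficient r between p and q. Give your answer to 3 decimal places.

r = Cov(p,q) / (s_p · s_q) = -15.18 / (7.72 × 15.00)
  = -15.18 / 115.8000 ≈ -0.131

-0.131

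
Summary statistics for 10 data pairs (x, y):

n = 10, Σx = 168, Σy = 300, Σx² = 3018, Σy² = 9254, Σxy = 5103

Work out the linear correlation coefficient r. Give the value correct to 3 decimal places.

r = (nΣxy − ΣxΣy) / √[(nΣx² − (Σx)²)(nΣy² − (Σy)²)]
Numerator: 10×5103 − 168×300 = 630
Denominator: √[(30180 − 28224)(92540 − 90000)] = √[1956 × 2540] = 2228.9549
r = 630 / 2228.9549 ≈ 0.283

0.283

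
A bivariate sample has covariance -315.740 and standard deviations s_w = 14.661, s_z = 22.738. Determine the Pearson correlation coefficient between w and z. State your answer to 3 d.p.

r = Cov(w,z) / (s_w · s_z) = -315.740 / (14.661 × 22.738)
  = -315.740 / 333.3618 ≈ -0.947

-0.947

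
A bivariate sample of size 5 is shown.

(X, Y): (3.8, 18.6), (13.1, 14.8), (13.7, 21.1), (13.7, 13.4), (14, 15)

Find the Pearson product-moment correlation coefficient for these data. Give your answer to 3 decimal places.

n = 5, ΣX = 58.3, ΣY = 82.9, ΣX² = 757.43, ΣY² = 1414.77, ΣXY = 947.21
nΣXY − ΣXΣY = 4736.05 − 4833.07 = -97.02
nΣX² − (ΣX)² = 3787.15 − 3398.89 = 388.26; nΣY² − (ΣY)² = 7073.85 − 6872.41 = 201.44
r = -97.02 / √(388.26 × 201.44) = -97.02 / 279.6625 ≈ -0.347

-0.347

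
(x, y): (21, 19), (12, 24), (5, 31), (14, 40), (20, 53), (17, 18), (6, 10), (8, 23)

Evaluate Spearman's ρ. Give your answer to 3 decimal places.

Rank x: 8, 4, 1, 5, 7, 6, 2, 3
Rank y: 3, 5, 6, 7, 8, 2, 1, 4
d = rank(x) − rank(y): 5, -1, -5, -2, -1, 4, 1, -1; Σd² = 74
ρ = 1 − 6Σd² / [n(n²−1)] = 1 − 6×74 / (8×63) = 1 − 444/504 ≈ 0.119

0.119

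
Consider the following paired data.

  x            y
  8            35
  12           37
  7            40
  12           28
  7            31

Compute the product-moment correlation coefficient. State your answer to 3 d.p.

n = 5, Σx = 46, Σy = 171, Σx² = 450, Σy² = 5939, Σxy = 1557
nΣxy − ΣxΣy = 7785 − 7866 = -81
nΣx² − (Σx)² = 2250 − 2116 = 134; nΣy² − (Σy)² = 29695 − 29241 = 454
r = -81 / √(134 × 454) = -81 / 246.6495 ≈ -0.328

-0.328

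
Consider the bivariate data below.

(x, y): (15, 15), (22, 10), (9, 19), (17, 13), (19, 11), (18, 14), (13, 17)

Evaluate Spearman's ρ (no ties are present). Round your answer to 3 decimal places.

Rank x: 3, 7, 1, 4, 6, 5, 2
Rank y: 5, 1, 7, 3, 2, 4, 6
d = rank(x) − rank(y): -2, 6, -6, 1, 4, 1, -4; Σd² = 110
ρ = 1 − 6Σd² / [n(n²−1)] = 1 − 6×110 / (7×48) = 1 − 660/336 ≈ -0.964

-0.964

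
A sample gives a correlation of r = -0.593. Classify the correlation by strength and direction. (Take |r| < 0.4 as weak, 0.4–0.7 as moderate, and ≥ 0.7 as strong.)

r = -0.593 < 0 so the relationship is negative.
|r| = 0.593, which falls in the moderate range.

moderate negative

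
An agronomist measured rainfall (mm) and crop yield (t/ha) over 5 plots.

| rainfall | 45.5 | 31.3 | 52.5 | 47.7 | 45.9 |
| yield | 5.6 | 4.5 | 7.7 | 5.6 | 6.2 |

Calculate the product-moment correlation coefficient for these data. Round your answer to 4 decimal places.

0.8639

n = 5, Σx = 222.9, Σy = 29.6, Σx² = 10188.29, Σy² = 180.7, Σxy = 1351.6
nΣxy − ΣxΣy = 6758 − 6597.84 = 160.16
nΣx² − (Σx)² = 50941.45 − 49684.41 = 1257.04; nΣy² − (Σy)² = 903.5 − 876.16 = 27.34
r = 160.16 / √(1257.04 × 27.34) = 160.16 / 185.3847 ≈ 0.8639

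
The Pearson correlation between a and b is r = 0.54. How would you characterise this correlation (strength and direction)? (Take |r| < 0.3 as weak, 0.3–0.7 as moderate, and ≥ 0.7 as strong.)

moderate positive

r = 0.54 > 0 so the relationship is positive.
|r| = 0.54, which falls in the moderate range.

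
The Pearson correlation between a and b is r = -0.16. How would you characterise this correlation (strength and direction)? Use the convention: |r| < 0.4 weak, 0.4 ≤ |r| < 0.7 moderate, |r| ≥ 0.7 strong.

r = -0.16 < 0 so the relationship is negative.
|r| = 0.16, which falls in the weak range.

weak negative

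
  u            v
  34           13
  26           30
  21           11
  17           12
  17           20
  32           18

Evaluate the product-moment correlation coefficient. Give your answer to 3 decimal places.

0.095

n = 6, Σu = 147, Σv = 104, Σu² = 3875, Σv² = 2058, Σuv = 2573
nΣuv − ΣuΣv = 15438 − 15288 = 150
nΣu² − (Σu)² = 23250 − 21609 = 1641; nΣv² − (Σv)² = 12348 − 10816 = 1532
r = 150 / √(1641 × 1532) = 150 / 1585.5636 ≈ 0.095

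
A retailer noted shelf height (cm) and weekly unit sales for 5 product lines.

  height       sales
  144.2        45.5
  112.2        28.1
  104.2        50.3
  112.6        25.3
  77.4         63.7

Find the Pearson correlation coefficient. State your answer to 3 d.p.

-0.465

n = 5, Σx = 550.6, Σy = 212.9, Σx² = 62909.64, Σy² = 10087.73, Σxy = 22734.34
nΣxy − ΣxΣy = 113671.7 − 117222.74 = -3551.04
nΣx² − (Σx)² = 314548.2 − 303160.36 = 11387.84; nΣy² − (Σy)² = 50438.65 − 45326.41 = 5112.24
r = -3551.04 / √(11387.84 × 5112.24) = -3551.04 / 7630.0309 ≈ -0.465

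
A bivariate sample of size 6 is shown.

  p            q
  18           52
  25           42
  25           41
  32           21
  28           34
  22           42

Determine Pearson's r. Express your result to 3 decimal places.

n = 6, Σp = 150, Σq = 232, Σp² = 3866, Σq² = 9510, Σpq = 5559
nΣpq − ΣpΣq = 33354 − 34800 = -1446
nΣp² − (Σp)² = 23196 − 22500 = 696; nΣq² − (Σq)² = 57060 − 53824 = 3236
r = -1446 / √(696 × 3236) = -1446 / 1500.7518 ≈ -0.964

-0.964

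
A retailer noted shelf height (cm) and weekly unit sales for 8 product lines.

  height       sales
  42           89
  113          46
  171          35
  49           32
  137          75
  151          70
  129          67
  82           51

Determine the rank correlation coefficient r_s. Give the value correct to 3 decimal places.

-0.071

Rank height: 1, 4, 8, 2, 6, 7, 5, 3
Rank sales: 8, 3, 2, 1, 7, 6, 5, 4
d = rank(height) − rank(sales): -7, 1, 6, 1, -1, 1, 0, -1; Σd² = 90
ρ = 1 − 6Σd² / [n(n²−1)] = 1 − 6×90 / (8×63) = 1 − 540/504 ≈ -0.071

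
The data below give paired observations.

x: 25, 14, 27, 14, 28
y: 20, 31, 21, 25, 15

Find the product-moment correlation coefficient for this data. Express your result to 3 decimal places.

n = 5, Σx = 108, Σy = 112, Σx² = 2530, Σy² = 2652, Σxy = 2271
nΣxy − ΣxΣy = 11355 − 12096 = -741
nΣx² − (Σx)² = 12650 − 11664 = 986; nΣy² − (Σy)² = 13260 − 12544 = 716
r = -741 / √(986 × 716) = -741 / 840.2238 ≈ -0.882

-0.882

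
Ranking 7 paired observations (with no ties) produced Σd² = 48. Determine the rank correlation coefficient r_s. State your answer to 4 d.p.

ρ = 1 − 6Σd² / [n(n²−1)] = 1 − 6×48 / (7×48)
  = 1 − 288/336 = 1 − 0.85714 ≈ 0.1429

0.1429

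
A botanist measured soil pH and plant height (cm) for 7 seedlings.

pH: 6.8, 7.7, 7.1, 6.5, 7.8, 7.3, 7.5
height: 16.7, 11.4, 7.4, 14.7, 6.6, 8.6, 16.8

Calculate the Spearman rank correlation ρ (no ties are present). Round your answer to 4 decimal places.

Rank pH: 2, 6, 3, 1, 7, 4, 5
Rank height: 6, 4, 2, 5, 1, 3, 7
d = rank(pH) − rank(height): -4, 2, 1, -4, 6, 1, -2; Σd² = 78
ρ = 1 − 6Σd² / [n(n²−1)] = 1 − 6×78 / (7×48) = 1 − 468/336 ≈ -0.3929

-0.3929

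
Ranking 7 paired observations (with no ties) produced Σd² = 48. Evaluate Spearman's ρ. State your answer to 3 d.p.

0.143

ρ = 1 − 6Σd² / [n(n²−1)] = 1 − 6×48 / (7×48)
  = 1 − 288/336 = 1 − 0.8571 ≈ 0.143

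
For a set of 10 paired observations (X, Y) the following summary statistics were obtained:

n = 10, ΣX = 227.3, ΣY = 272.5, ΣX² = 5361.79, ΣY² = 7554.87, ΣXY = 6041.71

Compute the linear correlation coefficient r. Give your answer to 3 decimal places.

-0.958

r = (nΣXY − ΣXΣY) / √[(nΣX² − (ΣX)²)(nΣY² − (ΣY)²)]
Numerator: 10×6041.71 − 227.3×272.5 = -1522.15
Denominator: √[(53617.9 − 51665.29)(75548.7 − 74256.25)] = √[1952.61 × 1292.45] = 1588.6003
r = -1522.15 / 1588.6003 ≈ -0.958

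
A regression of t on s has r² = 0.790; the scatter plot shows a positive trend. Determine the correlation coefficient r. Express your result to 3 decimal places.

0.889

|r| = √0.790 = 0.889
The association is positive, so r = 0.889.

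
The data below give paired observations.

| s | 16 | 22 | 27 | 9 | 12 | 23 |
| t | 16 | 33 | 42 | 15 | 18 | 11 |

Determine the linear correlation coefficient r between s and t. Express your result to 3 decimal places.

n = 6, Σs = 109, Σt = 135, Σs² = 2223, Σt² = 3779, Σst = 2720
nΣst − ΣsΣt = 16320 − 14715 = 1605
nΣs² − (Σs)² = 13338 − 11881 = 1457; nΣt² − (Σt)² = 22674 − 18225 = 4449
r = 1605 / √(1457 × 4449) = 1605 / 2546.0151 ≈ 0.630

0.630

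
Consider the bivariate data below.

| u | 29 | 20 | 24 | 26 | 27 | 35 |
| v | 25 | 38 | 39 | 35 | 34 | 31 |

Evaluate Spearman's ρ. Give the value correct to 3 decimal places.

-0.886

Rank u: 5, 1, 2, 3, 4, 6
Rank v: 1, 5, 6, 4, 3, 2
d = rank(u) − rank(v): 4, -4, -4, -1, 1, 4; Σd² = 66
ρ = 1 − 6Σd² / [n(n²−1)] = 1 − 6×66 / (6×35) = 1 − 396/210 ≈ -0.886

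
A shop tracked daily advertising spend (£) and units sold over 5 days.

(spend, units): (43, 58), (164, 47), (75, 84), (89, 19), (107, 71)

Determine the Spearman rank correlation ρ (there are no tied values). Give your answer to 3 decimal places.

Rank spend: 1, 5, 2, 3, 4
Rank units: 3, 2, 5, 1, 4
d = rank(spend) − rank(units): -2, 3, -3, 2, 0; Σd² = 26
ρ = 1 − 6Σd² / [n(n²−1)] = 1 − 6×26 / (5×24) = 1 − 156/120 ≈ -0.300

-0.300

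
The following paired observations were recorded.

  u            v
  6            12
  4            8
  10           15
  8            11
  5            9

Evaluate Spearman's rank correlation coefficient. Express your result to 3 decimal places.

0.900

Rank u: 3, 1, 5, 4, 2
Rank v: 4, 1, 5, 3, 2
d = rank(u) − rank(v): -1, 0, 0, 1, 0; Σd² = 2
ρ = 1 − 6Σd² / [n(n²−1)] = 1 − 6×2 / (5×24) = 1 − 12/120 ≈ 0.900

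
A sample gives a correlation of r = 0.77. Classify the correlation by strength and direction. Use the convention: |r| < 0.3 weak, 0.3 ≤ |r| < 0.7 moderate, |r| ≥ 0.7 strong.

strong positive

r = 0.77 > 0 so the relationship is positive.
|r| = 0.77, which falls in the strong range.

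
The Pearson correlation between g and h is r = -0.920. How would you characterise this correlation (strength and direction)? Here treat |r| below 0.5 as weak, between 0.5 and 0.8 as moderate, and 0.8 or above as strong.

r = -0.920 < 0 so the relationship is negative.
|r| = 0.920, which falls in the strong range.

strong negative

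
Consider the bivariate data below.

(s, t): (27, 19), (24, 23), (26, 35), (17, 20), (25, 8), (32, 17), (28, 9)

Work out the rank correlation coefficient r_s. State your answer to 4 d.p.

-0.3929

Rank s: 5, 2, 4, 1, 3, 7, 6
Rank t: 4, 6, 7, 5, 1, 3, 2
d = rank(s) − rank(t): 1, -4, -3, -4, 2, 4, 4; Σd² = 78
ρ = 1 − 6Σd² / [n(n²−1)] = 1 − 6×78 / (7×48) = 1 − 468/336 ≈ -0.3929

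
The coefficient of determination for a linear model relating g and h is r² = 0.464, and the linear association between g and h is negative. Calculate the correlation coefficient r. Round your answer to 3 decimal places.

|r| = √0.464 = 0.681
The association is negative, so r = −0.681.

-0.681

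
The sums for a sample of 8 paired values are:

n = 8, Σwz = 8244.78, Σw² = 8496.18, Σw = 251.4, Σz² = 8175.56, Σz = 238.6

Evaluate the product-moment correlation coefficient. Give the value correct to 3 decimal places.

0.940

r = (nΣwz − ΣwΣz) / √[(nΣw² − (Σw)²)(nΣz² − (Σz)²)]
Numerator: 8×8244.78 − 251.4×238.6 = 5974.2
Denominator: √[(67969.44 − 63201.96)(65404.48 − 56929.96)] = √[4767.48 × 8474.52] = 6356.2650
r = 5974.2 / 6356.2650 ≈ 0.940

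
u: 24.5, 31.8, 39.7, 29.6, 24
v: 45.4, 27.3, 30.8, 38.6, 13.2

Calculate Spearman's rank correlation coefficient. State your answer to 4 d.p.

0.1000

Rank u: 2, 4, 5, 3, 1
Rank v: 5, 2, 3, 4, 1
d = rank(u) − rank(v): -3, 2, 2, -1, 0; Σd² = 18
ρ = 1 − 6Σd² / [n(n²−1)] = 1 − 6×18 / (5×24) = 1 − 108/120 ≈ 0.1000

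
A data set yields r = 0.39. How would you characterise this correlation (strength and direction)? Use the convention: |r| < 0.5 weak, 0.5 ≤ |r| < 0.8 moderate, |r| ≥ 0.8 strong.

r = 0.39 > 0 so the relationship is positive.
|r| = 0.39, which falls in the weak range.

weak positive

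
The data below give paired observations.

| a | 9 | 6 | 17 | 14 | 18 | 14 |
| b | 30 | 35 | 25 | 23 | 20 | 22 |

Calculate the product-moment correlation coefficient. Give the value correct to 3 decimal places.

n = 6, Σa = 78, Σb = 155, Σa² = 1122, Σb² = 4163, Σab = 1895
nΣab − ΣaΣb = 11370 − 12090 = -720
nΣa² − (Σa)² = 6732 − 6084 = 648; nΣb² − (Σb)² = 24978 − 24025 = 953
r = -720 / √(648 × 953) = -720 / 785.8397 ≈ -0.916

-0.916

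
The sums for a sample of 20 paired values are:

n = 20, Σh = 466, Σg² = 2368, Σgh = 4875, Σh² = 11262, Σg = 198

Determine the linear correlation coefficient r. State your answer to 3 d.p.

r = (nΣgh − ΣgΣh) / √[(nΣg² − (Σg)²)(nΣh² − (Σh)²)]
Numerator: 20×4875 − 198×466 = 5232
Denominator: √[(47360 − 39204)(225240 − 217156)] = √[8156 × 8084] = 8119.9202
r = 5232 / 8119.9202 ≈ 0.644

0.644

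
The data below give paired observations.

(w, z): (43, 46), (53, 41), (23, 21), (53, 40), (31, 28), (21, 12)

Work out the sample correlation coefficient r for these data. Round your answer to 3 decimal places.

0.898

n = 6, Σw = 224, Σz = 188, Σw² = 9398, Σz² = 6766, Σwz = 7874
nΣwz − ΣwΣz = 47244 − 42112 = 5132
nΣw² − (Σw)² = 56388 − 50176 = 6212; nΣz² − (Σz)² = 40596 − 35344 = 5252
r = 5132 / √(6212 × 5252) = 5132 / 5711.8669 ≈ 0.898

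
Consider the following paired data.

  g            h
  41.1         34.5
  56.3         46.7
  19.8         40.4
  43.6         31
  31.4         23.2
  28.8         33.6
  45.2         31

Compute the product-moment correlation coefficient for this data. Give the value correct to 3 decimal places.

n = 7, Σg = 266.2, Σh = 240.4, Σg² = 11010.34, Σh² = 8592.5, Σgh = 9296.04
nΣgh − ΣgΣh = 65072.28 − 63994.48 = 1077.8
nΣg² − (Σg)² = 77072.38 − 70862.44 = 6209.94; nΣh² − (Σh)² = 60147.5 − 57792.16 = 2355.34
r = 1077.8 / √(6209.94 × 2355.34) = 1077.8 / 3824.4634 ≈ 0.282

0.282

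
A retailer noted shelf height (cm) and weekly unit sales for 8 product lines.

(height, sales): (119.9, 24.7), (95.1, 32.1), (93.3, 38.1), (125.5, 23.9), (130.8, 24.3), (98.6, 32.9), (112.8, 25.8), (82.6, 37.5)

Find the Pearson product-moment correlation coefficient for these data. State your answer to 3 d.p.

n = 8, Σx = 858.6, Σy = 239.3, Σx² = 94252.36, Σy² = 7408.11, Σxy = 24998.54
nΣxy − ΣxΣy = 199988.32 − 205462.98 = -5474.66
nΣx² − (Σx)² = 754018.88 − 737193.96 = 16824.92; nΣy² − (Σy)² = 59264.88 − 57264.49 = 2000.39
r = -5474.66 / √(16824.92 × 2000.39) = -5474.66 / 5801.4138 ≈ -0.944

-0.944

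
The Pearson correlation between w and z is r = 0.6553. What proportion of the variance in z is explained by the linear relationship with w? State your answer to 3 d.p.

0.429

r² = (0.6553)² = 0.429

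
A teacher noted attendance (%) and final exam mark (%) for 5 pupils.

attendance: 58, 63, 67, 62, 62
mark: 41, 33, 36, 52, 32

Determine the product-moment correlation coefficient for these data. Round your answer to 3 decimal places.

-0.273

n = 5, Σx = 312, Σy = 194, Σx² = 19510, Σy² = 7794, Σxy = 12077
nΣxy − ΣxΣy = 60385 − 60528 = -143
nΣx² − (Σx)² = 97550 − 97344 = 206; nΣy² − (Σy)² = 38970 − 37636 = 1334
r = -143 / √(206 × 1334) = -143 / 524.2175 ≈ -0.273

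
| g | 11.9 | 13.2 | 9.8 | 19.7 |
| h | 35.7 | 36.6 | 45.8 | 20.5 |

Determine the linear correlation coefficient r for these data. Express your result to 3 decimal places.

n = 4, Σg = 54.6, Σh = 138.6, Σg² = 799.98, Σh² = 5131.94, Σgh = 1760.64
nΣgh − ΣgΣh = 7042.56 − 7567.56 = -525
nΣg² − (Σg)² = 3199.92 − 2981.16 = 218.76; nΣh² − (Σh)² = 20527.76 − 19209.96 = 1317.8
r = -525 / √(218.76 × 1317.8) = -525 / 536.9189 ≈ -0.978

-0.978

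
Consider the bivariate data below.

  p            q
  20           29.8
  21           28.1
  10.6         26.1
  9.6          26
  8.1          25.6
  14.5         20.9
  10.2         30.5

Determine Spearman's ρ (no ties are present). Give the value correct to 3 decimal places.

Rank p: 6, 7, 4, 2, 1, 5, 3
Rank q: 6, 5, 4, 3, 2, 1, 7
d = rank(p) − rank(q): 0, 2, 0, -1, -1, 4, -4; Σd² = 38
ρ = 1 − 6Σd² / [n(n²−1)] = 1 − 6×38 / (7×48) = 1 − 228/336 ≈ 0.321

0.321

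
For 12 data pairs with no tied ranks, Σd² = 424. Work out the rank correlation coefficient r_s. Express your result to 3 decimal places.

-0.483

ρ = 1 − 6Σd² / [n(n²−1)] = 1 − 6×424 / (12×143)
  = 1 − 2544/1716 = 1 − 1.4825 ≈ -0.483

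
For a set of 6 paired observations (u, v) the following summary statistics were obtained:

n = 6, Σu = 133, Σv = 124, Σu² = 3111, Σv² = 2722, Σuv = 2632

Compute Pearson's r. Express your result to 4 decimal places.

-0.7243

r = (nΣuv − ΣuΣv) / √[(nΣu² − (Σu)²)(nΣv² − (Σv)²)]
Numerator: 6×2632 − 133×124 = -700
Denominator: √[(18666 − 17689)(16332 − 15376)] = √[977 × 956] = 966.4430
r = -700 / 966.4430 ≈ -0.7243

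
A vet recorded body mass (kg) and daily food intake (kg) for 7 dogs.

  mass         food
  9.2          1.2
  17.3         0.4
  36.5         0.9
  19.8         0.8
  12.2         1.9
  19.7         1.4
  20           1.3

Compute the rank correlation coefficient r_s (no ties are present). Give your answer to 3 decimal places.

-0.214

Rank mass: 1, 3, 7, 5, 2, 4, 6
Rank food: 4, 1, 3, 2, 7, 6, 5
d = rank(mass) − rank(food): -3, 2, 4, 3, -5, -2, 1; Σd² = 68
ρ = 1 − 6Σd² / [n(n²−1)] = 1 − 6×68 / (7×48) = 1 − 408/336 ≈ -0.214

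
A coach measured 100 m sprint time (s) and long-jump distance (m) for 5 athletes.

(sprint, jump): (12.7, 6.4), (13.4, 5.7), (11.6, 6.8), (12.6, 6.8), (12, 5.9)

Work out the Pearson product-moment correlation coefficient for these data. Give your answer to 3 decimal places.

n = 5, Σx = 62.3, Σy = 31.6, Σx² = 778.17, Σy² = 200.74, Σxy = 393.02
nΣxy − ΣxΣy = 1965.1 − 1968.68 = -3.58
nΣx² − (Σx)² = 3890.85 − 3881.29 = 9.56; nΣy² − (Σy)² = 1003.7 − 998.56 = 5.14
r = -3.58 / √(9.56 × 5.14) = -3.58 / 7.0099 ≈ -0.511

-0.511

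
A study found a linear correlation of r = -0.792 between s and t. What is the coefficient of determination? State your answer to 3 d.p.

r² = (-0.792)² = 0.627

0.627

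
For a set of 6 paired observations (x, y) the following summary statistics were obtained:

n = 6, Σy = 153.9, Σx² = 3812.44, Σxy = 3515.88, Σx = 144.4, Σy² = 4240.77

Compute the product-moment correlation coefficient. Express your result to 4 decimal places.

r = (nΣxy − ΣxΣy) / √[(nΣx² − (Σx)²)(nΣy² − (Σy)²)]
Numerator: 6×3515.88 − 144.4×153.9 = -1127.88
Denominator: √[(22874.64 − 20851.36)(25444.62 − 23685.21)] = √[2023.28 × 1759.41] = 1886.7377
r = -1127.88 / 1886.7377 ≈ -0.5978

-0.5978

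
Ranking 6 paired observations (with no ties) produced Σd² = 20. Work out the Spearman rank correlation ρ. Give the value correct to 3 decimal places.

ρ = 1 − 6Σd² / [n(n²−1)] = 1 − 6×20 / (6×35)
  = 1 − 120/210 = 1 − 0.5714 ≈ 0.429

0.429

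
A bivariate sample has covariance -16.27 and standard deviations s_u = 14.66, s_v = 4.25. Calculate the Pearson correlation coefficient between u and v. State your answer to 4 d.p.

r = Cov(u,v) / (s_u · s_v) = -16.27 / (14.66 × 4.25)
  = -16.27 / 62.3050 ≈ -0.2611

-0.2611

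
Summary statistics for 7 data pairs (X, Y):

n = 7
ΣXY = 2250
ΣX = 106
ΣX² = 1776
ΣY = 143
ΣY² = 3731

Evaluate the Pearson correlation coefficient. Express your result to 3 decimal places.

r = (nΣXY − ΣXΣY) / √[(nΣX² − (ΣX)²)(nΣY² − (ΣY)²)]
Numerator: 7×2250 − 106×143 = 592
Denominator: √[(12432 − 11236)(26117 − 20449)] = √[1196 × 5668] = 2603.6375
r = 592 / 2603.6375 ≈ 0.227

0.227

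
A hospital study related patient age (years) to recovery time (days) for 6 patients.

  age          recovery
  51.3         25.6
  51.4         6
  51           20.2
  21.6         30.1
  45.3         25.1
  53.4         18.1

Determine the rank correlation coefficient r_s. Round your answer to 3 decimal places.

-0.771

Rank age: 4, 5, 3, 1, 2, 6
Rank recovery: 5, 1, 3, 6, 4, 2
d = rank(age) − rank(recovery): -1, 4, 0, -5, -2, 4; Σd² = 62
ρ = 1 − 6Σd² / [n(n²−1)] = 1 − 6×62 / (6×35) = 1 − 372/210 ≈ -0.771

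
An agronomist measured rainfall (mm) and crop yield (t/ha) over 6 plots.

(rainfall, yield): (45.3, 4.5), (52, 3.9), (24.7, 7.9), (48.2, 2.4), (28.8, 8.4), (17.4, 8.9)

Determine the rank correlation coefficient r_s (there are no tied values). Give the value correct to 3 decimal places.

-0.886

Rank rainfall: 4, 6, 2, 5, 3, 1
Rank yield: 3, 2, 4, 1, 5, 6
d = rank(rainfall) − rank(yield): 1, 4, -2, 4, -2, -5; Σd² = 66
ρ = 1 − 6Σd² / [n(n²−1)] = 1 − 6×66 / (6×35) = 1 − 396/210 ≈ -0.886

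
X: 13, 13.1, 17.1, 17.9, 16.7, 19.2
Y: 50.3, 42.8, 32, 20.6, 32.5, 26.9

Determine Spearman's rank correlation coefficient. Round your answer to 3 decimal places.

-0.943

Rank X: 1, 2, 4, 5, 3, 6
Rank Y: 6, 5, 3, 1, 4, 2
d = rank(X) − rank(Y): -5, -3, 1, 4, -1, 4; Σd² = 68
ρ = 1 − 6Σd² / [n(n²−1)] = 1 − 6×68 / (6×35) = 1 − 408/210 ≈ -0.943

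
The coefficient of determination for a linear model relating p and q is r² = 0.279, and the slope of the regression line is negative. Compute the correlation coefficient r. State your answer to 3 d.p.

-0.528

|r| = √0.279 = 0.528
The association is negative, so r = −0.528.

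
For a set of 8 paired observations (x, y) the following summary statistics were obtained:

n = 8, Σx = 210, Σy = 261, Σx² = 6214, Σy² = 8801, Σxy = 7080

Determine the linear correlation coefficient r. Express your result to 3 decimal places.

r = (nΣxy − ΣxΣy) / √[(nΣx² − (Σx)²)(nΣy² − (Σy)²)]
Numerator: 8×7080 − 210×261 = 1830
Denominator: √[(49712 − 44100)(70408 − 68121)] = √[5612 × 2287] = 3582.5471
r = 1830 / 3582.5471 ≈ 0.511

0.511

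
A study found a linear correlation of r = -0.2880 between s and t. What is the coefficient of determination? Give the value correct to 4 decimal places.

0.0829

r² = (-0.2880)² = 0.0829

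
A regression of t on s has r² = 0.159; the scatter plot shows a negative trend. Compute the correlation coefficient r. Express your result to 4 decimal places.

-0.3987

|r| = √0.159 = 0.3987
The association is negative, so r = −0.3987.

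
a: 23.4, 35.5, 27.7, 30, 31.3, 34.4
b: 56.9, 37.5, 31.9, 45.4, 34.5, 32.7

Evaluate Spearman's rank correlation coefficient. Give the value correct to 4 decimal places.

Rank a: 1, 6, 2, 3, 4, 5
Rank b: 6, 4, 1, 5, 3, 2
d = rank(a) − rank(b): -5, 2, 1, -2, 1, 3; Σd² = 44
ρ = 1 − 6Σd² / [n(n²−1)] = 1 − 6×44 / (6×35) = 1 − 264/210 ≈ -0.2571

-0.2571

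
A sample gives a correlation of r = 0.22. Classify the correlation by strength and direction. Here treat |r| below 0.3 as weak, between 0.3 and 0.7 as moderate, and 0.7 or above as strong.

weak positive

r = 0.22 > 0 so the relationship is positive.
|r| = 0.22, which falls in the weak range.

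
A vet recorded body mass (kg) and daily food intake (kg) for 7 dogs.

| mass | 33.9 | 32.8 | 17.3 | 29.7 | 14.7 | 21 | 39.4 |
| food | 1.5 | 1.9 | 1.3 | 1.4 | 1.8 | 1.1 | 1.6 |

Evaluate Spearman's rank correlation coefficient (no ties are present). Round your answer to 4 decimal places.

0.2500

Rank mass: 6, 5, 2, 4, 1, 3, 7
Rank food: 4, 7, 2, 3, 6, 1, 5
d = rank(mass) − rank(food): 2, -2, 0, 1, -5, 2, 2; Σd² = 42
ρ = 1 − 6Σd² / [n(n²−1)] = 1 − 6×42 / (7×48) = 1 − 252/336 ≈ 0.2500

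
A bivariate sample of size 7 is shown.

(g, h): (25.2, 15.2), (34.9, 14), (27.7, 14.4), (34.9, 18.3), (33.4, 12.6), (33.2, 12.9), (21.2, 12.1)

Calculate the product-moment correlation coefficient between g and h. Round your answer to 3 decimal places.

n = 7, Σg = 210.5, Σh = 99.5, Σg² = 6505.59, Σh² = 1440.87, Σgh = 3014.83
nΣgh − ΣgΣh = 21103.81 − 20944.75 = 159.06
nΣg² − (Σg)² = 45539.13 − 44310.25 = 1228.88; nΣh² − (Σh)² = 10086.09 − 9900.25 = 185.84
r = 159.06 / √(1228.88 × 185.84) = 159.06 / 477.8860 ≈ 0.333

0.333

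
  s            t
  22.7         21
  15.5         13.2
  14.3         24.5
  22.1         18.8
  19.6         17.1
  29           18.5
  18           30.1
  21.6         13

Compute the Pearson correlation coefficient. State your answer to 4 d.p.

n = 8, Σs = 162.8, Σt = 156.2, Σs² = 3464.16, Σt² = 3278.6, Σst = 3141.39
nΣst − ΣsΣt = 25131.12 − 25429.36 = -298.24
nΣs² − (Σs)² = 27713.28 − 26503.84 = 1209.44; nΣt² − (Σt)² = 26228.8 − 24398.44 = 1830.36
r = -298.24 / √(1209.44 × 1830.36) = -298.24 / 1487.8544 ≈ -0.2004

-0.2004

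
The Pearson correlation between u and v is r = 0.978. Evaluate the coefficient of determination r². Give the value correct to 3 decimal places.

0.956

r² = (0.978)² = 0.956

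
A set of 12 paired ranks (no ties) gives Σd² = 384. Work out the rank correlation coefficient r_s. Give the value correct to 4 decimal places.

-0.3427

ρ = 1 − 6Σd² / [n(n²−1)] = 1 − 6×384 / (12×143)
  = 1 − 2304/1716 = 1 − 1.34266 ≈ -0.3427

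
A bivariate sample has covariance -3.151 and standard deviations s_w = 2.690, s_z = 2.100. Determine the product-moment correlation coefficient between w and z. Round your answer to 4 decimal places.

-0.5578

r = Cov(w,z) / (s_w · s_z) = -3.151 / (2.690 × 2.100)
  = -3.151 / 5.6490 ≈ -0.5578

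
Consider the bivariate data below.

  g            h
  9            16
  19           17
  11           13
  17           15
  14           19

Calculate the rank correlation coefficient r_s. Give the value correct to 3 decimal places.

0.300

Rank g: 1, 5, 2, 4, 3
Rank h: 3, 4, 1, 2, 5
d = rank(g) − rank(h): -2, 1, 1, 2, -2; Σd² = 14
ρ = 1 − 6Σd² / [n(n²−1)] = 1 − 6×14 / (5×24) = 1 − 84/120 ≈ 0.300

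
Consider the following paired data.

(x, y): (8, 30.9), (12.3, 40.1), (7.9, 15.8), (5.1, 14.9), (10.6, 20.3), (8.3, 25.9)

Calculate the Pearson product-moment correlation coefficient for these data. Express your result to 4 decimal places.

0.7022

n = 6, Σx = 52.2, Σy = 147.9, Σx² = 484.96, Σy² = 4117.37, Σxy = 1371.39
nΣxy − ΣxΣy = 8228.34 − 7720.38 = 507.96
nΣx² − (Σx)² = 2909.76 − 2724.84 = 184.92; nΣy² − (Σy)² = 24704.22 − 21874.41 = 2829.81
r = 507.96 / √(184.92 × 2829.81) = 507.96 / 723.3868 ≈ 0.7022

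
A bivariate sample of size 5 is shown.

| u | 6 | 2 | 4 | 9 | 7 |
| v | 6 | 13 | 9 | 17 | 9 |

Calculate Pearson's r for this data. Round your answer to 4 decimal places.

0.2516

n = 5, Σu = 28, Σv = 54, Σu² = 186, Σv² = 656, Σuv = 314
nΣuv − ΣuΣv = 1570 − 1512 = 58
nΣu² − (Σu)² = 930 − 784 = 146; nΣv² − (Σv)² = 3280 − 2916 = 364
r = 58 / √(146 × 364) = 58 / 230.5298 ≈ 0.2516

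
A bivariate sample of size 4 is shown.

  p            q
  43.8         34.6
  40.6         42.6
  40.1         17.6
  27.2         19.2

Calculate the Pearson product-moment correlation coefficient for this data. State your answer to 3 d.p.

n = 4, Σp = 151.7, Σq = 114, Σp² = 5914.65, Σq² = 3690.32, Σpq = 4473.04
nΣpq − ΣpΣq = 17892.16 − 17293.8 = 598.36
nΣp² − (Σp)² = 23658.6 − 23012.89 = 645.71; nΣq² − (Σq)² = 14761.28 − 12996 = 1765.28
r = 598.36 / √(645.71 × 1765.28) = 598.36 / 1067.6418 ≈ 0.560

0.560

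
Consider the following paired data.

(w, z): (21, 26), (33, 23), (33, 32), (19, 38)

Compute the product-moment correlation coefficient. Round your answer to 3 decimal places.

-0.468

n = 4, Σw = 106, Σz = 119, Σw² = 2980, Σz² = 3673, Σwz = 3083
nΣwz − ΣwΣz = 12332 − 12614 = -282
nΣw² − (Σw)² = 11920 − 11236 = 684; nΣz² − (Σz)² = 14692 − 14161 = 531
r = -282 / √(684 × 531) = -282 / 602.6641 ≈ -0.468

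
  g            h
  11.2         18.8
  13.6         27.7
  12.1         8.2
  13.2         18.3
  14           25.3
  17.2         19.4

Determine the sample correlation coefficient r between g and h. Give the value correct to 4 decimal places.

n = 6, Σg = 81.3, Σh = 117.7, Σg² = 1122.89, Σh² = 2539.31, Σgh = 1615.94
nΣgh − ΣgΣh = 9695.64 − 9569.01 = 126.63
nΣg² − (Σg)² = 6737.34 − 6609.69 = 127.65; nΣh² − (Σh)² = 15235.86 − 13853.29 = 1382.57
r = 126.63 / √(127.65 × 1382.57) = 126.63 / 420.1013 ≈ 0.3014

0.3014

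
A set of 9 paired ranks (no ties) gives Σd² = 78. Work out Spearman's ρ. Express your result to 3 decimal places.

0.350

ρ = 1 − 6Σd² / [n(n²−1)] = 1 − 6×78 / (9×80)
  = 1 − 468/720 = 1 − 0.6500 ≈ 0.350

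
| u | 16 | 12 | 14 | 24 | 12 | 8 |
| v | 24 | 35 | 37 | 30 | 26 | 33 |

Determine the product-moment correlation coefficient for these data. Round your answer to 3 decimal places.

-0.242

n = 6, Σu = 86, Σv = 185, Σu² = 1380, Σv² = 5835, Σuv = 2618
nΣuv − ΣuΣv = 15708 − 15910 = -202
nΣu² − (Σu)² = 8280 − 7396 = 884; nΣv² − (Σv)² = 35010 − 34225 = 785
r = -202 / √(884 × 785) = -202 / 833.0306 ≈ -0.242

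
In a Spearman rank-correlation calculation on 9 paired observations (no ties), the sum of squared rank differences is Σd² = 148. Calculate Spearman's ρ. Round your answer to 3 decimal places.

-0.233

ρ = 1 − 6Σd² / [n(n²−1)] = 1 − 6×148 / (9×80)
  = 1 − 888/720 = 1 − 1.2333 ≈ -0.233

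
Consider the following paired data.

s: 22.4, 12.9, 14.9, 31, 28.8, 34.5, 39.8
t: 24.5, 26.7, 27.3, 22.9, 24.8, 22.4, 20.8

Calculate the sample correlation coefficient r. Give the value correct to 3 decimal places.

-0.962

n = 7, Σs = 184.3, Σt = 169.4, Σs² = 5454.91, Σt² = 4132.28, Σst = 4324.78
nΣst − ΣsΣt = 30273.46 − 31220.42 = -946.96
nΣs² − (Σs)² = 38184.37 − 33966.49 = 4217.88; nΣt² − (Σt)² = 28925.96 − 28696.36 = 229.6
r = -946.96 / √(4217.88 × 229.6) = -946.96 / 984.0860 ≈ -0.962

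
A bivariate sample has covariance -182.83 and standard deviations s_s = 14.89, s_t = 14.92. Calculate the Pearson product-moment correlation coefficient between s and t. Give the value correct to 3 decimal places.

r = Cov(s,t) / (s_s · s_t) = -182.83 / (14.89 × 14.92)
  = -182.83 / 222.1588 ≈ -0.823

-0.823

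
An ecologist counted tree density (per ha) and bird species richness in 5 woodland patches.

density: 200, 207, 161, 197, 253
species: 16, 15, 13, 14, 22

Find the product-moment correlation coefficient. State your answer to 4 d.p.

n = 5, Σx = 1018, Σy = 80, Σx² = 211588, Σy² = 1330, Σxy = 16722
nΣxy − ΣxΣy = 83610 − 81440 = 2170
nΣx² − (Σx)² = 1057940 − 1036324 = 21616; nΣy² − (Σy)² = 6650 − 6400 = 250
r = 2170 / √(21616 × 250) = 2170 / 2324.6505 ≈ 0.9335

0.9335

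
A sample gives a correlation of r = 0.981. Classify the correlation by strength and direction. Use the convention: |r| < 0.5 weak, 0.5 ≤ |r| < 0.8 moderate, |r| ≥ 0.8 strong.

r = 0.981 > 0 so the relationship is positive.
|r| = 0.981, which falls in the strong range.

strong positive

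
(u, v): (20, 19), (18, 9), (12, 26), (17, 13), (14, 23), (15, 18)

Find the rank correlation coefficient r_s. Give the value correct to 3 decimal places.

-0.657

Rank u: 6, 5, 1, 4, 2, 3
Rank v: 4, 1, 6, 2, 5, 3
d = rank(u) − rank(v): 2, 4, -5, 2, -3, 0; Σd² = 58
ρ = 1 − 6Σd² / [n(n²−1)] = 1 − 6×58 / (6×35) = 1 − 348/210 ≈ -0.657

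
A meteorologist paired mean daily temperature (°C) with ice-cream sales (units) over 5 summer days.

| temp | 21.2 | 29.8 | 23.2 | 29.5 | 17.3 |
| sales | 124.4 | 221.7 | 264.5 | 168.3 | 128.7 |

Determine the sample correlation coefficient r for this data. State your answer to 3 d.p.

0.463

n = 5, Σx = 121, Σy = 907.6, Σx² = 3045.26, Σy² = 179475.08, Σxy = 22571.7
nΣxy − ΣxΣy = 112858.5 − 109819.6 = 3038.9
nΣx² − (Σx)² = 15226.3 − 14641 = 585.3; nΣy² − (Σy)² = 897375.4 − 823737.76 = 73637.64
r = 3038.9 / √(585.3 × 73637.64) = 3038.9 / 6565.0675 ≈ 0.463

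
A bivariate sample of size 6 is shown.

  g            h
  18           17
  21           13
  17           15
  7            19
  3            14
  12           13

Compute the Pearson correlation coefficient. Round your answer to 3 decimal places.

n = 6, Σg = 78, Σh = 91, Σg² = 1256, Σh² = 1409, Σgh = 1165
nΣgh − ΣgΣh = 6990 − 7098 = -108
nΣg² − (Σg)² = 7536 − 6084 = 1452; nΣh² − (Σh)² = 8454 − 8281 = 173
r = -108 / √(1452 × 173) = -108 / 501.1946 ≈ -0.215

-0.215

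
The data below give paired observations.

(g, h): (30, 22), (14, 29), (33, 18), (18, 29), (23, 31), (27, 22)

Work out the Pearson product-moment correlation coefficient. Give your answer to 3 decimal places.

n = 6, Σg = 145, Σh = 151, Σg² = 3767, Σh² = 3935, Σgh = 3489
nΣgh − ΣgΣh = 20934 − 21895 = -961
nΣg² − (Σg)² = 22602 − 21025 = 1577; nΣh² − (Σh)² = 23610 − 22801 = 809
r = -961 / √(1577 × 809) = -961 / 1129.5101 ≈ -0.851

-0.851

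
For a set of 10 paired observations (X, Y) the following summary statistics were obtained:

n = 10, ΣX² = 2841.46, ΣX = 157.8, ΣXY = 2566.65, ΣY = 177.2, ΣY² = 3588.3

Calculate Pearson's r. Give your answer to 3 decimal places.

r = (nΣXY − ΣXΣY) / √[(nΣX² − (ΣX)²)(nΣY² − (ΣY)²)]
Numerator: 10×2566.65 − 157.8×177.2 = -2295.66
Denominator: √[(28414.6 − 24900.84)(35883 − 31399.84)] = √[3513.76 × 4483.16] = 3968.9732
r = -2295.66 / 3968.9732 ≈ -0.578

-0.578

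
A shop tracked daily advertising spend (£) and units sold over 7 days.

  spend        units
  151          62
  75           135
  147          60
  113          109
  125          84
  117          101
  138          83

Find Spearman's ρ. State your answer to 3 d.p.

Rank spend: 7, 1, 6, 2, 4, 3, 5
Rank units: 2, 7, 1, 6, 4, 5, 3
d = rank(spend) − rank(units): 5, -6, 5, -4, 0, -2, 2; Σd² = 110
ρ = 1 − 6Σd² / [n(n²−1)] = 1 − 6×110 / (7×48) = 1 − 660/336 ≈ -0.964

-0.964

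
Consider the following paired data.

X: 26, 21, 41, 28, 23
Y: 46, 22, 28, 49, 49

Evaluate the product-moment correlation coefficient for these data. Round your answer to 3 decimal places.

n = 5, ΣX = 139, ΣY = 194, ΣX² = 4111, ΣY² = 8186, ΣXY = 5305
nΣXY − ΣXΣY = 26525 − 26966 = -441
nΣX² − (ΣX)² = 20555 − 19321 = 1234; nΣY² − (ΣY)² = 40930 − 37636 = 3294
r = -441 / √(1234 × 3294) = -441 / 2016.1339 ≈ -0.219

-0.219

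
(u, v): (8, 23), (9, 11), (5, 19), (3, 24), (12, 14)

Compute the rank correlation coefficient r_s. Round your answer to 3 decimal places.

Rank u: 3, 4, 2, 1, 5
Rank v: 4, 1, 3, 5, 2
d = rank(u) − rank(v): -1, 3, -1, -4, 3; Σd² = 36
ρ = 1 − 6Σd² / [n(n²−1)] = 1 − 6×36 / (5×24) = 1 − 216/120 ≈ -0.800

-0.800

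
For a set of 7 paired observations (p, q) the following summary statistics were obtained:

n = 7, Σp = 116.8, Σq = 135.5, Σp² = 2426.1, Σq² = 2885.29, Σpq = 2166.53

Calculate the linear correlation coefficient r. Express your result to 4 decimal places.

-0.2667

r = (nΣpq − ΣpΣq) / √[(nΣp² − (Σp)²)(nΣq² − (Σq)²)]
Numerator: 7×2166.53 − 116.8×135.5 = -660.69
Denominator: √[(16982.7 − 13642.24)(20197.03 − 18360.25)] = √[3340.46 × 1836.78] = 2477.0325
r = -660.69 / 2477.0325 ≈ -0.2667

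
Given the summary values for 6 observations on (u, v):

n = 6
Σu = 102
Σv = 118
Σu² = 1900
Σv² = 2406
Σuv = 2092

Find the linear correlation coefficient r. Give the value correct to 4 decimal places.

0.7226

r = (nΣuv − ΣuΣv) / √[(nΣu² − (Σu)²)(nΣv² − (Σv)²)]
Numerator: 6×2092 − 102×118 = 516
Denominator: √[(11400 − 10404)(14436 − 13924)] = √[996 × 512] = 714.1092
r = 516 / 714.1092 ≈ 0.7226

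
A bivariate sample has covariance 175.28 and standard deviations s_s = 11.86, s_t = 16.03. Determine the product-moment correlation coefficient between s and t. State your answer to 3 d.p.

0.922

r = Cov(s,t) / (s_s · s_t) = 175.28 / (11.86 × 16.03)
  = 175.28 / 190.1158 ≈ 0.922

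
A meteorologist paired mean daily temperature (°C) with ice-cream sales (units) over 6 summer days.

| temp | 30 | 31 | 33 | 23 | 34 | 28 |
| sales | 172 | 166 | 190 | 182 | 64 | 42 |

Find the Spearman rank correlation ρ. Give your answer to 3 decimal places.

-0.029

Rank temp: 3, 4, 5, 1, 6, 2
Rank sales: 4, 3, 6, 5, 2, 1
d = rank(temp) − rank(sales): -1, 1, -1, -4, 4, 1; Σd² = 36
ρ = 1 − 6Σd² / [n(n²−1)] = 1 − 6×36 / (6×35) = 1 − 216/210 ≈ -0.029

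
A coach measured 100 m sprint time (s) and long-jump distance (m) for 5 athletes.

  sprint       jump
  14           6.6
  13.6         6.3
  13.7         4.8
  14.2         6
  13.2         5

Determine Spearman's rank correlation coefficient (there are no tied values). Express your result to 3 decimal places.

0.300

Rank sprint: 4, 2, 3, 5, 1
Rank jump: 5, 4, 1, 3, 2
d = rank(sprint) − rank(jump): -1, -2, 2, 2, -1; Σd² = 14
ρ = 1 − 6Σd² / [n(n²−1)] = 1 − 6×14 / (5×24) = 1 − 84/120 ≈ 0.300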